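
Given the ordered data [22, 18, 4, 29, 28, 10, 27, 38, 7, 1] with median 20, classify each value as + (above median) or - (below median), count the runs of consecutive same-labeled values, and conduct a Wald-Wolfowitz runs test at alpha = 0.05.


Step 1: Compute median = 20; label A = above, B = below.
Labels in order: ABBAABAABB  (n_A = 5, n_B = 5)
Step 2: Count runs R = 6.
Step 3: Under H0 (random ordering), E[R] = 2*n_A*n_B/(n_A+n_B) + 1 = 2*5*5/10 + 1 = 6.0000.
        Var[R] = 2*n_A*n_B*(2*n_A*n_B - n_A - n_B) / ((n_A+n_B)^2 * (n_A+n_B-1)) = 2000/900 = 2.2222.
        SD[R] = 1.4907.
Step 4: R = E[R], so z = 0 with no continuity correction.
Step 5: Two-sided p-value via normal approximation = 2*(1 - Phi(|z|)) = 1.000000.
Step 6: alpha = 0.05. fail to reject H0.

R = 6, z = 0.0000, p = 1.000000, fail to reject H0.


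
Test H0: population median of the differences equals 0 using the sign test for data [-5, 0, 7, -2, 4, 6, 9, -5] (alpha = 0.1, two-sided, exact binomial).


Step 1: Discard zero differences. Original n = 8; n_eff = number of nonzero differences = 7.
Nonzero differences (with sign): -5, +7, -2, +4, +6, +9, -5
Step 2: Count signs: positive = 4, negative = 3.
Step 3: Under H0: P(positive) = 0.5, so the number of positives S ~ Bin(7, 0.5).
Step 4: Two-sided exact p-value = sum of Bin(7,0.5) probabilities at or below the observed probability = 1.000000.
Step 5: alpha = 0.1. fail to reject H0.

n_eff = 7, pos = 4, neg = 3, p = 1.000000, fail to reject H0.


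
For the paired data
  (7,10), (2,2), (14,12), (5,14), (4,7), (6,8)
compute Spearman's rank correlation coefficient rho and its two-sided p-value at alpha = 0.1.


Step 1: Rank x and y separately (midranks; no ties here).
rank(x): 7->5, 2->1, 14->6, 5->3, 4->2, 6->4
rank(y): 10->4, 2->1, 12->5, 14->6, 7->2, 8->3
Step 2: d_i = R_x(i) - R_y(i); compute d_i^2.
  (5-4)^2=1, (1-1)^2=0, (6-5)^2=1, (3-6)^2=9, (2-2)^2=0, (4-3)^2=1
sum(d^2) = 12.
Step 3: rho = 1 - 6*12 / (6*(6^2 - 1)) = 1 - 72/210 = 0.657143.
Step 4: Under H0, t = rho * sqrt((n-2)/(1-rho^2)) = 1.7436 ~ t(4).
Step 5: Two-sided p-value from the t-distribution with 4 df = 0.156175.
Step 6: alpha = 0.1. fail to reject H0.

rho = 0.6571, p = 0.156175, fail to reject H0 at alpha = 0.1.


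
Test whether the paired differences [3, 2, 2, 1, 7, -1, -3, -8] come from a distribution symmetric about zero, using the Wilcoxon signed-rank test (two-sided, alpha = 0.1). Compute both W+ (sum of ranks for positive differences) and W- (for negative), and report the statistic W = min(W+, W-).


Step 1: Drop any zero differences (none here) and take |d_i|.
|d| = [3, 2, 2, 1, 7, 1, 3, 8]
Step 2: Midrank |d_i| (ties get averaged ranks).
ranks: |3|->5.5, |2|->3.5, |2|->3.5, |1|->1.5, |7|->7, |1|->1.5, |3|->5.5, |8|->8
Step 3: Attach original signs; sum ranks with positive sign and with negative sign.
W+ = 5.5 + 3.5 + 3.5 + 1.5 + 7 = 21
W- = 1.5 + 5.5 + 8 = 15
(Check: W+ + W- = 36 should equal n(n+1)/2 = 36.)
Step 4: Test statistic W = min(W+, W-) = 15.
Step 5: Ties in |d|, so use the tie-corrected normal approximation.
        E[W] = n(n+1)/4 = 8*9/4 = 18.
        Tie groups: |d|=1 (t=2), |d|=2 (t=2), |d|=3 (t=2); sum(t^3 - t) = 18.
        Var[W] = n(n+1)(2n+1)/24 - sum(t^3-t)/48 = 1224/24 - 18/48 = 50.625.
        z = (W - E[W]) / sqrt(Var[W]) = (15 - 18) / 7.1151 = -0.4216.
        Two-sided p = 2*Phi(z) = 0.673290.
Step 6: alpha = 0.1. fail to reject H0.

W+ = 21, W- = 15, W = min = 15, p = 0.673290, fail to reject H0.


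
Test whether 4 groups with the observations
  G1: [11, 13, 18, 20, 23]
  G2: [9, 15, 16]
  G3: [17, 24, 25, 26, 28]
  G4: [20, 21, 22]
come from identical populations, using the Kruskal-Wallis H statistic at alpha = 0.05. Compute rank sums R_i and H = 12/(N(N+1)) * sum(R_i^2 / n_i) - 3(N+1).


Step 1: Combine all N = 16 observations and assign midranks.
sorted (value, group, rank): (9,G2,1), (11,G1,2), (13,G1,3), (15,G2,4), (16,G2,5), (17,G3,6), (18,G1,7), (20,G1,8.5), (20,G4,8.5), (21,G4,10), (22,G4,11), (23,G1,12), (24,G3,13), (25,G3,14), (26,G3,15), (28,G3,16)
Step 2: Sum ranks within each group.
R_1 = 32.5 (n_1 = 5)
R_2 = 10 (n_2 = 3)
R_3 = 64 (n_3 = 5)
R_4 = 29.5 (n_4 = 3)
Step 3: H = 12/(N(N+1)) * sum(R_i^2/n_i) - 3(N+1)
     = 12/(16*17) * (32.5^2/5 + 10^2/3 + 64^2/5 + 29.5^2/3) - 3*17
     = 0.044118 * 1353.87 - 51
     = 8.729412.
Step 4: Ties present; correction factor C = 1 - 6/(16^3 - 16) = 0.998529. Corrected H = 8.729412 / 0.998529 = 8.742268.
Step 5: Under H0, H ~ chi^2(3); p-value = 0.032921.
Step 6: alpha = 0.05. reject H0.

H = 8.7423, df = 3, p = 0.032921, reject H0.


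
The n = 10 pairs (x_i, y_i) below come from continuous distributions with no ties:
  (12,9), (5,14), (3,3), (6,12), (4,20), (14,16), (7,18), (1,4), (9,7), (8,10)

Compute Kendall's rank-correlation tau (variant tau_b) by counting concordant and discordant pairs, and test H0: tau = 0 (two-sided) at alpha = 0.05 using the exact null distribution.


Step 1: Enumerate the 45 unordered pairs (i,j) with i<j and classify each by sign(x_j-x_i) * sign(y_j-y_i).
  (1,2):dx=-7,dy=+5->D; (1,3):dx=-9,dy=-6->C; (1,4):dx=-6,dy=+3->D; (1,5):dx=-8,dy=+11->D
  (1,6):dx=+2,dy=+7->C; (1,7):dx=-5,dy=+9->D; (1,8):dx=-11,dy=-5->C; (1,9):dx=-3,dy=-2->C
  (1,10):dx=-4,dy=+1->D; (2,3):dx=-2,dy=-11->C; (2,4):dx=+1,dy=-2->D; (2,5):dx=-1,dy=+6->D
  (2,6):dx=+9,dy=+2->C; (2,7):dx=+2,dy=+4->C; (2,8):dx=-4,dy=-10->C; (2,9):dx=+4,dy=-7->D
  (2,10):dx=+3,dy=-4->D; (3,4):dx=+3,dy=+9->C; (3,5):dx=+1,dy=+17->C; (3,6):dx=+11,dy=+13->C
  (3,7):dx=+4,dy=+15->C; (3,8):dx=-2,dy=+1->D; (3,9):dx=+6,dy=+4->C; (3,10):dx=+5,dy=+7->C
  (4,5):dx=-2,dy=+8->D; (4,6):dx=+8,dy=+4->C; (4,7):dx=+1,dy=+6->C; (4,8):dx=-5,dy=-8->C
  (4,9):dx=+3,dy=-5->D; (4,10):dx=+2,dy=-2->D; (5,6):dx=+10,dy=-4->D; (5,7):dx=+3,dy=-2->D
  (5,8):dx=-3,dy=-16->C; (5,9):dx=+5,dy=-13->D; (5,10):dx=+4,dy=-10->D; (6,7):dx=-7,dy=+2->D
  (6,8):dx=-13,dy=-12->C; (6,9):dx=-5,dy=-9->C; (6,10):dx=-6,dy=-6->C; (7,8):dx=-6,dy=-14->C
  (7,9):dx=+2,dy=-11->D; (7,10):dx=+1,dy=-8->D; (8,9):dx=+8,dy=+3->C; (8,10):dx=+7,dy=+6->C
  (9,10):dx=-1,dy=+3->D
Step 2: C = 24, D = 21, total pairs = 45.
Step 3: tau = (C - D)/(n(n-1)/2) = (24 - 21)/45 = 0.066667.
Step 4: Exact two-sided p-value (enumerate n! = 3628800 permutations of y under H0): p = 0.861801.
Step 5: alpha = 0.05. fail to reject H0.

tau_b = 0.0667 (C=24, D=21), p = 0.861801, fail to reject H0.


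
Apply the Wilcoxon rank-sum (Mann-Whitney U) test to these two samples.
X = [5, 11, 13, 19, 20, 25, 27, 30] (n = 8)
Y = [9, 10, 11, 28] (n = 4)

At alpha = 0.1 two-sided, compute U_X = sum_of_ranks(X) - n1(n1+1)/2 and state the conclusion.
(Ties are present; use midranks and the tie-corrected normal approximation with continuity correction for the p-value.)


Step 1: Combine and sort all 12 observations; assign midranks.
sorted (value, group): (5,X), (9,Y), (10,Y), (11,X), (11,Y), (13,X), (19,X), (20,X), (25,X), (27,X), (28,Y), (30,X)
ranks: 5->1, 9->2, 10->3, 11->4.5, 11->4.5, 13->6, 19->7, 20->8, 25->9, 27->10, 28->11, 30->12
Step 2: Rank sum for X: R1 = 1 + 4.5 + 6 + 7 + 8 + 9 + 10 + 12 = 57.5.
Step 3: U_X = R1 - n1(n1+1)/2 = 57.5 - 8*9/2 = 57.5 - 36 = 21.5.
       U_Y = n1*n2 - U_X = 32 - 21.5 = 10.5.
Step 4: Ties are present, so use the tie-corrected normal approximation (with continuity correction) for the p-value.
Step 5: p-value = 0.394938; compare to alpha = 0.1. fail to reject H0.

U_X = 21.5, p = 0.394938, fail to reject H0 at alpha = 0.1.


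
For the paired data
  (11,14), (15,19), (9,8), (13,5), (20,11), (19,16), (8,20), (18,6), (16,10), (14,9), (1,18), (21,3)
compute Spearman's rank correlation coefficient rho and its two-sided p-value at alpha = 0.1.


Step 1: Rank x and y separately (midranks; no ties here).
rank(x): 11->4, 15->7, 9->3, 13->5, 20->11, 19->10, 8->2, 18->9, 16->8, 14->6, 1->1, 21->12
rank(y): 14->8, 19->11, 8->4, 5->2, 11->7, 16->9, 20->12, 6->3, 10->6, 9->5, 18->10, 3->1
Step 2: d_i = R_x(i) - R_y(i); compute d_i^2.
  (4-8)^2=16, (7-11)^2=16, (3-4)^2=1, (5-2)^2=9, (11-7)^2=16, (10-9)^2=1, (2-12)^2=100, (9-3)^2=36, (8-6)^2=4, (6-5)^2=1, (1-10)^2=81, (12-1)^2=121
sum(d^2) = 402.
Step 3: rho = 1 - 6*402 / (12*(12^2 - 1)) = 1 - 2412/1716 = -0.405594.
Step 4: Under H0, t = rho * sqrt((n-2)/(1-rho^2)) = -1.4032 ~ t(10).
Step 5: Two-sided p-value from the t-distribution with 10 df = 0.190836.
Step 6: alpha = 0.1. fail to reject H0.

rho = -0.4056, p = 0.190836, fail to reject H0 at alpha = 0.1.


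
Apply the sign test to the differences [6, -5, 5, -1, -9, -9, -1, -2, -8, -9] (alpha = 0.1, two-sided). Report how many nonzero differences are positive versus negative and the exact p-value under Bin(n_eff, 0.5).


Step 1: Discard zero differences. Original n = 10; n_eff = number of nonzero differences = 10.
Nonzero differences (with sign): +6, -5, +5, -1, -9, -9, -1, -2, -8, -9
Step 2: Count signs: positive = 2, negative = 8.
Step 3: Under H0: P(positive) = 0.5, so the number of positives S ~ Bin(10, 0.5).
Step 4: Two-sided exact p-value = sum of Bin(10,0.5) probabilities at or below the observed probability = 0.109375.
Step 5: alpha = 0.1. fail to reject H0.

n_eff = 10, pos = 2, neg = 8, p = 0.109375, fail to reject H0.


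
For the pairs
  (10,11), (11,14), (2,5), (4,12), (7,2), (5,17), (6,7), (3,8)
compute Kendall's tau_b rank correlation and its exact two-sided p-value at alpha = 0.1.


Step 1: Enumerate the 28 unordered pairs (i,j) with i<j and classify each by sign(x_j-x_i) * sign(y_j-y_i).
  (1,2):dx=+1,dy=+3->C; (1,3):dx=-8,dy=-6->C; (1,4):dx=-6,dy=+1->D; (1,5):dx=-3,dy=-9->C
  (1,6):dx=-5,dy=+6->D; (1,7):dx=-4,dy=-4->C; (1,8):dx=-7,dy=-3->C; (2,3):dx=-9,dy=-9->C
  (2,4):dx=-7,dy=-2->C; (2,5):dx=-4,dy=-12->C; (2,6):dx=-6,dy=+3->D; (2,7):dx=-5,dy=-7->C
  (2,8):dx=-8,dy=-6->C; (3,4):dx=+2,dy=+7->C; (3,5):dx=+5,dy=-3->D; (3,6):dx=+3,dy=+12->C
  (3,7):dx=+4,dy=+2->C; (3,8):dx=+1,dy=+3->C; (4,5):dx=+3,dy=-10->D; (4,6):dx=+1,dy=+5->C
  (4,7):dx=+2,dy=-5->D; (4,8):dx=-1,dy=-4->C; (5,6):dx=-2,dy=+15->D; (5,7):dx=-1,dy=+5->D
  (5,8):dx=-4,dy=+6->D; (6,7):dx=+1,dy=-10->D; (6,8):dx=-2,dy=-9->C; (7,8):dx=-3,dy=+1->D
Step 2: C = 17, D = 11, total pairs = 28.
Step 3: tau = (C - D)/(n(n-1)/2) = (17 - 11)/28 = 0.214286.
Step 4: Exact two-sided p-value (enumerate n! = 40320 permutations of y under H0): p = 0.548413.
Step 5: alpha = 0.1. fail to reject H0.

tau_b = 0.2143 (C=17, D=11), p = 0.548413, fail to reject H0.


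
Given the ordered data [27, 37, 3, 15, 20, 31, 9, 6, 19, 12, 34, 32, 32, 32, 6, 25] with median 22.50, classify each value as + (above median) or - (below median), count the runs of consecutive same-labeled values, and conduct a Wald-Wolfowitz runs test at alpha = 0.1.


Step 1: Compute median = 22.50; label A = above, B = below.
Labels in order: AABBBABBBBAAAABA  (n_A = 8, n_B = 8)
Step 2: Count runs R = 7.
Step 3: Under H0 (random ordering), E[R] = 2*n_A*n_B/(n_A+n_B) + 1 = 2*8*8/16 + 1 = 9.0000.
        Var[R] = 2*n_A*n_B*(2*n_A*n_B - n_A - n_B) / ((n_A+n_B)^2 * (n_A+n_B-1)) = 14336/3840 = 3.7333.
        SD[R] = 1.9322.
Step 4: Continuity-corrected z = (R + 0.5 - E[R]) / SD[R] = (7 + 0.5 - 9.0000) / 1.9322 = -0.7763.
Step 5: Two-sided p-value via normal approximation = 2*(1 - Phi(|z|)) = 0.437558.
Step 6: alpha = 0.1. fail to reject H0.

R = 7, z = -0.7763, p = 0.437558, fail to reject H0.


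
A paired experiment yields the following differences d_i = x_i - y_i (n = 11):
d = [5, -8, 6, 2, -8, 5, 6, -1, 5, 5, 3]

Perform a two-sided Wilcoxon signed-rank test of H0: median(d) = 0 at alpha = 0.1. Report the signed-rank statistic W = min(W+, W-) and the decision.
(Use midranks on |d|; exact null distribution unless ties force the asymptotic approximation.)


Step 1: Drop any zero differences (none here) and take |d_i|.
|d| = [5, 8, 6, 2, 8, 5, 6, 1, 5, 5, 3]
Step 2: Midrank |d_i| (ties get averaged ranks).
ranks: |5|->5.5, |8|->10.5, |6|->8.5, |2|->2, |8|->10.5, |5|->5.5, |6|->8.5, |1|->1, |5|->5.5, |5|->5.5, |3|->3
Step 3: Attach original signs; sum ranks with positive sign and with negative sign.
W+ = 5.5 + 8.5 + 2 + 5.5 + 8.5 + 5.5 + 5.5 + 3 = 44
W- = 10.5 + 10.5 + 1 = 22
(Check: W+ + W- = 66 should equal n(n+1)/2 = 66.)
Step 4: Test statistic W = min(W+, W-) = 22.
Step 5: Ties in |d|, so use the tie-corrected normal approximation.
        E[W] = n(n+1)/4 = 11*12/4 = 33.
        Tie groups: |d|=5 (t=4), |d|=6 (t=2), |d|=8 (t=2); sum(t^3 - t) = 72.
        Var[W] = n(n+1)(2n+1)/24 - sum(t^3-t)/48 = 3036/24 - 72/48 = 125.
        z = (W - E[W]) / sqrt(Var[W]) = (22 - 33) / 11.1803 = -0.9839.
        Two-sided p = 2*Phi(z) = 0.325179.
Step 6: alpha = 0.1. fail to reject H0.

W+ = 44, W- = 22, W = min = 22, p = 0.325179, fail to reject H0.


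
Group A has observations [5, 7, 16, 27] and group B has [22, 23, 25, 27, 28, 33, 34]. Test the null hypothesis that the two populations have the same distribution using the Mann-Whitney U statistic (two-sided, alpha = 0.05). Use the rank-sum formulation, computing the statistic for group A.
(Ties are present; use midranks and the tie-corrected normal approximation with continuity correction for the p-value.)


Step 1: Combine and sort all 11 observations; assign midranks.
sorted (value, group): (5,X), (7,X), (16,X), (22,Y), (23,Y), (25,Y), (27,X), (27,Y), (28,Y), (33,Y), (34,Y)
ranks: 5->1, 7->2, 16->3, 22->4, 23->5, 25->6, 27->7.5, 27->7.5, 28->9, 33->10, 34->11
Step 2: Rank sum for X: R1 = 1 + 2 + 3 + 7.5 = 13.5.
Step 3: U_X = R1 - n1(n1+1)/2 = 13.5 - 4*5/2 = 13.5 - 10 = 3.5.
       U_Y = n1*n2 - U_X = 28 - 3.5 = 24.5.
Step 4: Ties are present, so use the tie-corrected normal approximation (with continuity correction) for the p-value.
Step 5: p-value = 0.058207; compare to alpha = 0.05. fail to reject H0.

U_X = 3.5, p = 0.058207, fail to reject H0 at alpha = 0.05.


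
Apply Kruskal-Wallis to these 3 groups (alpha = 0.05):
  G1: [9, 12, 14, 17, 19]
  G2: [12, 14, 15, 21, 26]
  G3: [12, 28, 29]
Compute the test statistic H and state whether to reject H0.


Step 1: Combine all N = 13 observations and assign midranks.
sorted (value, group, rank): (9,G1,1), (12,G1,3), (12,G2,3), (12,G3,3), (14,G1,5.5), (14,G2,5.5), (15,G2,7), (17,G1,8), (19,G1,9), (21,G2,10), (26,G2,11), (28,G3,12), (29,G3,13)
Step 2: Sum ranks within each group.
R_1 = 26.5 (n_1 = 5)
R_2 = 36.5 (n_2 = 5)
R_3 = 28 (n_3 = 3)
Step 3: H = 12/(N(N+1)) * sum(R_i^2/n_i) - 3(N+1)
     = 12/(13*14) * (26.5^2/5 + 36.5^2/5 + 28^2/3) - 3*14
     = 0.065934 * 668.233 - 42
     = 2.059341.
Step 4: Ties present; correction factor C = 1 - 30/(13^3 - 13) = 0.986264. Corrected H = 2.059341 / 0.986264 = 2.088022.
Step 5: Under H0, H ~ chi^2(2); p-value = 0.352040.
Step 6: alpha = 0.05. fail to reject H0.

H = 2.0880, df = 2, p = 0.352040, fail to reject H0.


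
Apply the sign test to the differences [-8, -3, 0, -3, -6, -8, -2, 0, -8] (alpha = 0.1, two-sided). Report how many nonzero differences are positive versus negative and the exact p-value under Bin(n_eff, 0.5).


Step 1: Discard zero differences. Original n = 9; n_eff = number of nonzero differences = 7.
Nonzero differences (with sign): -8, -3, -3, -6, -8, -2, -8
Step 2: Count signs: positive = 0, negative = 7.
Step 3: Under H0: P(positive) = 0.5, so the number of positives S ~ Bin(7, 0.5).
Step 4: Two-sided exact p-value = sum of Bin(7,0.5) probabilities at or below the observed probability = 0.015625.
Step 5: alpha = 0.1. reject H0.

n_eff = 7, pos = 0, neg = 7, p = 0.015625, reject H0.


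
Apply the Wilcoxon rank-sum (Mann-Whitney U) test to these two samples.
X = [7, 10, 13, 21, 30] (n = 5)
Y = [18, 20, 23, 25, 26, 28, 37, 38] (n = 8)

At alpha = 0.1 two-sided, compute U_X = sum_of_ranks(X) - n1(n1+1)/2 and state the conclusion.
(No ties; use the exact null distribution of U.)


Step 1: Combine and sort all 13 observations; assign midranks.
sorted (value, group): (7,X), (10,X), (13,X), (18,Y), (20,Y), (21,X), (23,Y), (25,Y), (26,Y), (28,Y), (30,X), (37,Y), (38,Y)
ranks: 7->1, 10->2, 13->3, 18->4, 20->5, 21->6, 23->7, 25->8, 26->9, 28->10, 30->11, 37->12, 38->13
Step 2: Rank sum for X: R1 = 1 + 2 + 3 + 6 + 11 = 23.
Step 3: U_X = R1 - n1(n1+1)/2 = 23 - 5*6/2 = 23 - 15 = 8.
       U_Y = n1*n2 - U_X = 40 - 8 = 32.
Step 4: No ties, so the exact null distribution of U (based on enumerating the C(13,5) = 1287 equally likely rank assignments) gives the two-sided p-value.
Step 5: p-value = 0.093240; compare to alpha = 0.1. reject H0.

U_X = 8, p = 0.093240, reject H0 at alpha = 0.1.


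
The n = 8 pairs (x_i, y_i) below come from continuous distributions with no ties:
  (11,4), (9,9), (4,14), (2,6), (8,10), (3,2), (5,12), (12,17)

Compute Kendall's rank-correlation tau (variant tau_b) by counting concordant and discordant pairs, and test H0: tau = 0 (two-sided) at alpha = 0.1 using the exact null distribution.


Step 1: Enumerate the 28 unordered pairs (i,j) with i<j and classify each by sign(x_j-x_i) * sign(y_j-y_i).
  (1,2):dx=-2,dy=+5->D; (1,3):dx=-7,dy=+10->D; (1,4):dx=-9,dy=+2->D; (1,5):dx=-3,dy=+6->D
  (1,6):dx=-8,dy=-2->C; (1,7):dx=-6,dy=+8->D; (1,8):dx=+1,dy=+13->C; (2,3):dx=-5,dy=+5->D
  (2,4):dx=-7,dy=-3->C; (2,5):dx=-1,dy=+1->D; (2,6):dx=-6,dy=-7->C; (2,7):dx=-4,dy=+3->D
  (2,8):dx=+3,dy=+8->C; (3,4):dx=-2,dy=-8->C; (3,5):dx=+4,dy=-4->D; (3,6):dx=-1,dy=-12->C
  (3,7):dx=+1,dy=-2->D; (3,8):dx=+8,dy=+3->C; (4,5):dx=+6,dy=+4->C; (4,6):dx=+1,dy=-4->D
  (4,7):dx=+3,dy=+6->C; (4,8):dx=+10,dy=+11->C; (5,6):dx=-5,dy=-8->C; (5,7):dx=-3,dy=+2->D
  (5,8):dx=+4,dy=+7->C; (6,7):dx=+2,dy=+10->C; (6,8):dx=+9,dy=+15->C; (7,8):dx=+7,dy=+5->C
Step 2: C = 16, D = 12, total pairs = 28.
Step 3: tau = (C - D)/(n(n-1)/2) = (16 - 12)/28 = 0.142857.
Step 4: Exact two-sided p-value (enumerate n! = 40320 permutations of y under H0): p = 0.719544.
Step 5: alpha = 0.1. fail to reject H0.

tau_b = 0.1429 (C=16, D=12), p = 0.719544, fail to reject H0.


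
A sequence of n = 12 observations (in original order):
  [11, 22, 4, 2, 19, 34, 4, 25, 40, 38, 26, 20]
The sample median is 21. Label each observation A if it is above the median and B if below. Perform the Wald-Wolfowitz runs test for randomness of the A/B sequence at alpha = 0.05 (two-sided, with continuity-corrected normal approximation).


Step 1: Compute median = 21; label A = above, B = below.
Labels in order: BABBBABAAAAB  (n_A = 6, n_B = 6)
Step 2: Count runs R = 7.
Step 3: Under H0 (random ordering), E[R] = 2*n_A*n_B/(n_A+n_B) + 1 = 2*6*6/12 + 1 = 7.0000.
        Var[R] = 2*n_A*n_B*(2*n_A*n_B - n_A - n_B) / ((n_A+n_B)^2 * (n_A+n_B-1)) = 4320/1584 = 2.7273.
        SD[R] = 1.6514.
Step 4: R = E[R], so z = 0 with no continuity correction.
Step 5: Two-sided p-value via normal approximation = 2*(1 - Phi(|z|)) = 1.000000.
Step 6: alpha = 0.05. fail to reject H0.

R = 7, z = 0.0000, p = 1.000000, fail to reject H0.


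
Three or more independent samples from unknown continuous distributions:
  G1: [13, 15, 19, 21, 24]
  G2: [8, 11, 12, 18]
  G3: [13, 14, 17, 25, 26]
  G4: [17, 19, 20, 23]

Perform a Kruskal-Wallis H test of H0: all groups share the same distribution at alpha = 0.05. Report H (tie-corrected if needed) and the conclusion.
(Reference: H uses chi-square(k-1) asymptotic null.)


Step 1: Combine all N = 18 observations and assign midranks.
sorted (value, group, rank): (8,G2,1), (11,G2,2), (12,G2,3), (13,G1,4.5), (13,G3,4.5), (14,G3,6), (15,G1,7), (17,G3,8.5), (17,G4,8.5), (18,G2,10), (19,G1,11.5), (19,G4,11.5), (20,G4,13), (21,G1,14), (23,G4,15), (24,G1,16), (25,G3,17), (26,G3,18)
Step 2: Sum ranks within each group.
R_1 = 53 (n_1 = 5)
R_2 = 16 (n_2 = 4)
R_3 = 54 (n_3 = 5)
R_4 = 48 (n_4 = 4)
Step 3: H = 12/(N(N+1)) * sum(R_i^2/n_i) - 3(N+1)
     = 12/(18*19) * (53^2/5 + 16^2/4 + 54^2/5 + 48^2/4) - 3*19
     = 0.035088 * 1785 - 57
     = 5.631579.
Step 4: Ties present; correction factor C = 1 - 18/(18^3 - 18) = 0.996904. Corrected H = 5.631579 / 0.996904 = 5.649068.
Step 5: Under H0, H ~ chi^2(3); p-value = 0.129990.
Step 6: alpha = 0.05. fail to reject H0.

H = 5.6491, df = 3, p = 0.129990, fail to reject H0.


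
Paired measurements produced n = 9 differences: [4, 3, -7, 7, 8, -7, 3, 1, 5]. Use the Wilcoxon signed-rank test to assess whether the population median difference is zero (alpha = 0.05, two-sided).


Step 1: Drop any zero differences (none here) and take |d_i|.
|d| = [4, 3, 7, 7, 8, 7, 3, 1, 5]
Step 2: Midrank |d_i| (ties get averaged ranks).
ranks: |4|->4, |3|->2.5, |7|->7, |7|->7, |8|->9, |7|->7, |3|->2.5, |1|->1, |5|->5
Step 3: Attach original signs; sum ranks with positive sign and with negative sign.
W+ = 4 + 2.5 + 7 + 9 + 2.5 + 1 + 5 = 31
W- = 7 + 7 = 14
(Check: W+ + W- = 45 should equal n(n+1)/2 = 45.)
Step 4: Test statistic W = min(W+, W-) = 14.
Step 5: Ties in |d|, so use the tie-corrected normal approximation.
        E[W] = n(n+1)/4 = 9*10/4 = 22.5.
        Tie groups: |d|=3 (t=2), |d|=7 (t=3); sum(t^3 - t) = 30.
        Var[W] = n(n+1)(2n+1)/24 - sum(t^3-t)/48 = 1710/24 - 30/48 = 70.625.
        z = (W - E[W]) / sqrt(Var[W]) = (14 - 22.5) / 8.4039 = -1.0114.
        Two-sided p = 2*Phi(z) = 0.311806.
Step 6: alpha = 0.05. fail to reject H0.

W+ = 31, W- = 14, W = min = 14, p = 0.311806, fail to reject H0.


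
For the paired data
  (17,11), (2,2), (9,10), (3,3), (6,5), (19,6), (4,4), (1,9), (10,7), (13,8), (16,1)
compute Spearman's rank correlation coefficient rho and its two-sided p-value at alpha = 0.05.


Step 1: Rank x and y separately (midranks; no ties here).
rank(x): 17->10, 2->2, 9->6, 3->3, 6->5, 19->11, 4->4, 1->1, 10->7, 13->8, 16->9
rank(y): 11->11, 2->2, 10->10, 3->3, 5->5, 6->6, 4->4, 9->9, 7->7, 8->8, 1->1
Step 2: d_i = R_x(i) - R_y(i); compute d_i^2.
  (10-11)^2=1, (2-2)^2=0, (6-10)^2=16, (3-3)^2=0, (5-5)^2=0, (11-6)^2=25, (4-4)^2=0, (1-9)^2=64, (7-7)^2=0, (8-8)^2=0, (9-1)^2=64
sum(d^2) = 170.
Step 3: rho = 1 - 6*170 / (11*(11^2 - 1)) = 1 - 1020/1320 = 0.227273.
Step 4: Under H0, t = rho * sqrt((n-2)/(1-rho^2)) = 0.7001 ~ t(9).
Step 5: Two-sided p-value from the t-distribution with 9 df = 0.501536.
Step 6: alpha = 0.05. fail to reject H0.

rho = 0.2273, p = 0.501536, fail to reject H0 at alpha = 0.05.


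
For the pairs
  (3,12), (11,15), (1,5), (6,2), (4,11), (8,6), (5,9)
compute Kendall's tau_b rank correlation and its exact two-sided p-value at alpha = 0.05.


Step 1: Enumerate the 21 unordered pairs (i,j) with i<j and classify each by sign(x_j-x_i) * sign(y_j-y_i).
  (1,2):dx=+8,dy=+3->C; (1,3):dx=-2,dy=-7->C; (1,4):dx=+3,dy=-10->D; (1,5):dx=+1,dy=-1->D
  (1,6):dx=+5,dy=-6->D; (1,7):dx=+2,dy=-3->D; (2,3):dx=-10,dy=-10->C; (2,4):dx=-5,dy=-13->C
  (2,5):dx=-7,dy=-4->C; (2,6):dx=-3,dy=-9->C; (2,7):dx=-6,dy=-6->C; (3,4):dx=+5,dy=-3->D
  (3,5):dx=+3,dy=+6->C; (3,6):dx=+7,dy=+1->C; (3,7):dx=+4,dy=+4->C; (4,5):dx=-2,dy=+9->D
  (4,6):dx=+2,dy=+4->C; (4,7):dx=-1,dy=+7->D; (5,6):dx=+4,dy=-5->D; (5,7):dx=+1,dy=-2->D
  (6,7):dx=-3,dy=+3->D
Step 2: C = 11, D = 10, total pairs = 21.
Step 3: tau = (C - D)/(n(n-1)/2) = (11 - 10)/21 = 0.047619.
Step 4: Exact two-sided p-value (enumerate n! = 5040 permutations of y under H0): p = 1.000000.
Step 5: alpha = 0.05. fail to reject H0.

tau_b = 0.0476 (C=11, D=10), p = 1.000000, fail to reject H0.


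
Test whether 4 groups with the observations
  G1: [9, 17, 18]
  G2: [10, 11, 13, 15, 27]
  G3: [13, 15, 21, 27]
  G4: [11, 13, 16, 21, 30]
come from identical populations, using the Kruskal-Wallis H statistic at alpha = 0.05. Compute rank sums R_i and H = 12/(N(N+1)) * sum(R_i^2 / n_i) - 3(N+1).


Step 1: Combine all N = 17 observations and assign midranks.
sorted (value, group, rank): (9,G1,1), (10,G2,2), (11,G2,3.5), (11,G4,3.5), (13,G2,6), (13,G3,6), (13,G4,6), (15,G2,8.5), (15,G3,8.5), (16,G4,10), (17,G1,11), (18,G1,12), (21,G3,13.5), (21,G4,13.5), (27,G2,15.5), (27,G3,15.5), (30,G4,17)
Step 2: Sum ranks within each group.
R_1 = 24 (n_1 = 3)
R_2 = 35.5 (n_2 = 5)
R_3 = 43.5 (n_3 = 4)
R_4 = 50 (n_4 = 5)
Step 3: H = 12/(N(N+1)) * sum(R_i^2/n_i) - 3(N+1)
     = 12/(17*18) * (24^2/3 + 35.5^2/5 + 43.5^2/4 + 50^2/5) - 3*18
     = 0.039216 * 1417.11 - 54
     = 1.573039.
Step 4: Ties present; correction factor C = 1 - 48/(17^3 - 17) = 0.990196. Corrected H = 1.573039 / 0.990196 = 1.588614.
Step 5: Under H0, H ~ chi^2(3); p-value = 0.661974.
Step 6: alpha = 0.05. fail to reject H0.

H = 1.5886, df = 3, p = 0.661974, fail to reject H0.


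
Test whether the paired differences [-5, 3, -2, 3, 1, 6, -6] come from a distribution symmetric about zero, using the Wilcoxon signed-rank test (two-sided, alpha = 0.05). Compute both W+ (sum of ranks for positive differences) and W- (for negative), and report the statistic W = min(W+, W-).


Step 1: Drop any zero differences (none here) and take |d_i|.
|d| = [5, 3, 2, 3, 1, 6, 6]
Step 2: Midrank |d_i| (ties get averaged ranks).
ranks: |5|->5, |3|->3.5, |2|->2, |3|->3.5, |1|->1, |6|->6.5, |6|->6.5
Step 3: Attach original signs; sum ranks with positive sign and with negative sign.
W+ = 3.5 + 3.5 + 1 + 6.5 = 14.5
W- = 5 + 2 + 6.5 = 13.5
(Check: W+ + W- = 28 should equal n(n+1)/2 = 28.)
Step 4: Test statistic W = min(W+, W-) = 13.5.
Step 5: Ties in |d|, so use the tie-corrected normal approximation.
        E[W] = n(n+1)/4 = 7*8/4 = 14.
        Tie groups: |d|=3 (t=2), |d|=6 (t=2); sum(t^3 - t) = 12.
        Var[W] = n(n+1)(2n+1)/24 - sum(t^3-t)/48 = 840/24 - 12/48 = 34.75.
        z = (W - E[W]) / sqrt(Var[W]) = (13.5 - 14) / 5.8949 = -0.0848.
        Two-sided p = 2*Phi(z) = 0.932405.
Step 6: alpha = 0.05. fail to reject H0.

W+ = 14.5, W- = 13.5, W = min = 13.5, p = 0.932405, fail to reject H0.


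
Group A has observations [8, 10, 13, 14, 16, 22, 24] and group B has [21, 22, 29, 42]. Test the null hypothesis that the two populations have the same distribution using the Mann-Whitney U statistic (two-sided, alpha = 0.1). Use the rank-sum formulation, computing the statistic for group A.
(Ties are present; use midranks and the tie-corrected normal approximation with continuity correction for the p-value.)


Step 1: Combine and sort all 11 observations; assign midranks.
sorted (value, group): (8,X), (10,X), (13,X), (14,X), (16,X), (21,Y), (22,X), (22,Y), (24,X), (29,Y), (42,Y)
ranks: 8->1, 10->2, 13->3, 14->4, 16->5, 21->6, 22->7.5, 22->7.5, 24->9, 29->10, 42->11
Step 2: Rank sum for X: R1 = 1 + 2 + 3 + 4 + 5 + 7.5 + 9 = 31.5.
Step 3: U_X = R1 - n1(n1+1)/2 = 31.5 - 7*8/2 = 31.5 - 28 = 3.5.
       U_Y = n1*n2 - U_X = 28 - 3.5 = 24.5.
Step 4: Ties are present, so use the tie-corrected normal approximation (with continuity correction) for the p-value.
Step 5: p-value = 0.058207; compare to alpha = 0.1. reject H0.

U_X = 3.5, p = 0.058207, reject H0 at alpha = 0.1.


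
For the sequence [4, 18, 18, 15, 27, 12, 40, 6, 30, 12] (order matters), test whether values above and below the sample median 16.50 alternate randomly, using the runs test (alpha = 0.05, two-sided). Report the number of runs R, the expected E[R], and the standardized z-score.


Step 1: Compute median = 16.50; label A = above, B = below.
Labels in order: BAABABABAB  (n_A = 5, n_B = 5)
Step 2: Count runs R = 9.
Step 3: Under H0 (random ordering), E[R] = 2*n_A*n_B/(n_A+n_B) + 1 = 2*5*5/10 + 1 = 6.0000.
        Var[R] = 2*n_A*n_B*(2*n_A*n_B - n_A - n_B) / ((n_A+n_B)^2 * (n_A+n_B-1)) = 2000/900 = 2.2222.
        SD[R] = 1.4907.
Step 4: Continuity-corrected z = (R - 0.5 - E[R]) / SD[R] = (9 - 0.5 - 6.0000) / 1.4907 = 1.6771.
Step 5: Two-sided p-value via normal approximation = 2*(1 - Phi(|z|)) = 0.093533.
Step 6: alpha = 0.05. fail to reject H0.

R = 9, z = 1.6771, p = 0.093533, fail to reject H0.


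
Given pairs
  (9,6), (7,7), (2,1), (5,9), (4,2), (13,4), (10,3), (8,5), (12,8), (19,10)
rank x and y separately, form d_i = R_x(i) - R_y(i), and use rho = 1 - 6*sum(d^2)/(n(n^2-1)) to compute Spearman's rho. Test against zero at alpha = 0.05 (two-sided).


Step 1: Rank x and y separately (midranks; no ties here).
rank(x): 9->6, 7->4, 2->1, 5->3, 4->2, 13->9, 10->7, 8->5, 12->8, 19->10
rank(y): 6->6, 7->7, 1->1, 9->9, 2->2, 4->4, 3->3, 5->5, 8->8, 10->10
Step 2: d_i = R_x(i) - R_y(i); compute d_i^2.
  (6-6)^2=0, (4-7)^2=9, (1-1)^2=0, (3-9)^2=36, (2-2)^2=0, (9-4)^2=25, (7-3)^2=16, (5-5)^2=0, (8-8)^2=0, (10-10)^2=0
sum(d^2) = 86.
Step 3: rho = 1 - 6*86 / (10*(10^2 - 1)) = 1 - 516/990 = 0.478788.
Step 4: Under H0, t = rho * sqrt((n-2)/(1-rho^2)) = 1.5425 ~ t(8).
Step 5: Two-sided p-value from the t-distribution with 8 df = 0.161523.
Step 6: alpha = 0.05. fail to reject H0.

rho = 0.4788, p = 0.161523, fail to reject H0 at alpha = 0.05.


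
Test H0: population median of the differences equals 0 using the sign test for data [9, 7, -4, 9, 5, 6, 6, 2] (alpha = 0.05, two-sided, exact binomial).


Step 1: Discard zero differences. Original n = 8; n_eff = number of nonzero differences = 8.
Nonzero differences (with sign): +9, +7, -4, +9, +5, +6, +6, +2
Step 2: Count signs: positive = 7, negative = 1.
Step 3: Under H0: P(positive) = 0.5, so the number of positives S ~ Bin(8, 0.5).
Step 4: Two-sided exact p-value = sum of Bin(8,0.5) probabilities at or below the observed probability = 0.070312.
Step 5: alpha = 0.05. fail to reject H0.

n_eff = 8, pos = 7, neg = 1, p = 0.070312, fail to reject H0.


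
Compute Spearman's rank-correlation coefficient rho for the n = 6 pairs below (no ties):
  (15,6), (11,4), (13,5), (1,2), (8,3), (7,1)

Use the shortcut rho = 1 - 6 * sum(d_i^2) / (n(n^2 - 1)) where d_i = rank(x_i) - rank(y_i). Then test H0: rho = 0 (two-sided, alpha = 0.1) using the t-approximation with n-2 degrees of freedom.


Step 1: Rank x and y separately (midranks; no ties here).
rank(x): 15->6, 11->4, 13->5, 1->1, 8->3, 7->2
rank(y): 6->6, 4->4, 5->5, 2->2, 3->3, 1->1
Step 2: d_i = R_x(i) - R_y(i); compute d_i^2.
  (6-6)^2=0, (4-4)^2=0, (5-5)^2=0, (1-2)^2=1, (3-3)^2=0, (2-1)^2=1
sum(d^2) = 2.
Step 3: rho = 1 - 6*2 / (6*(6^2 - 1)) = 1 - 12/210 = 0.942857.
Step 4: Under H0, t = rho * sqrt((n-2)/(1-rho^2)) = 5.6595 ~ t(4).
Step 5: Two-sided p-value from the t-distribution with 4 df = 0.004805.
Step 6: alpha = 0.1. reject H0.

rho = 0.9429, p = 0.004805, reject H0 at alpha = 0.1.


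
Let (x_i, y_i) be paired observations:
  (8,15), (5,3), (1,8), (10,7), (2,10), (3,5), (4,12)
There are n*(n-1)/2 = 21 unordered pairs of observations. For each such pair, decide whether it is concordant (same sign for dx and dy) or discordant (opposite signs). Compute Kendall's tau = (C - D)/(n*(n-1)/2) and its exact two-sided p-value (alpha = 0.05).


Step 1: Enumerate the 21 unordered pairs (i,j) with i<j and classify each by sign(x_j-x_i) * sign(y_j-y_i).
  (1,2):dx=-3,dy=-12->C; (1,3):dx=-7,dy=-7->C; (1,4):dx=+2,dy=-8->D; (1,5):dx=-6,dy=-5->C
  (1,6):dx=-5,dy=-10->C; (1,7):dx=-4,dy=-3->C; (2,3):dx=-4,dy=+5->D; (2,4):dx=+5,dy=+4->C
  (2,5):dx=-3,dy=+7->D; (2,6):dx=-2,dy=+2->D; (2,7):dx=-1,dy=+9->D; (3,4):dx=+9,dy=-1->D
  (3,5):dx=+1,dy=+2->C; (3,6):dx=+2,dy=-3->D; (3,7):dx=+3,dy=+4->C; (4,5):dx=-8,dy=+3->D
  (4,6):dx=-7,dy=-2->C; (4,7):dx=-6,dy=+5->D; (5,6):dx=+1,dy=-5->D; (5,7):dx=+2,dy=+2->C
  (6,7):dx=+1,dy=+7->C
Step 2: C = 11, D = 10, total pairs = 21.
Step 3: tau = (C - D)/(n(n-1)/2) = (11 - 10)/21 = 0.047619.
Step 4: Exact two-sided p-value (enumerate n! = 5040 permutations of y under H0): p = 1.000000.
Step 5: alpha = 0.05. fail to reject H0.

tau_b = 0.0476 (C=11, D=10), p = 1.000000, fail to reject H0.


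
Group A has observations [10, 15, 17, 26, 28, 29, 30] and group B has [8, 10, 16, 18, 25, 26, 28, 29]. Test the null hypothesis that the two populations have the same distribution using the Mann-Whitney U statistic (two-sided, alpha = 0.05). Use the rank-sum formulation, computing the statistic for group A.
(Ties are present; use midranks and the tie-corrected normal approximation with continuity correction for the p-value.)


Step 1: Combine and sort all 15 observations; assign midranks.
sorted (value, group): (8,Y), (10,X), (10,Y), (15,X), (16,Y), (17,X), (18,Y), (25,Y), (26,X), (26,Y), (28,X), (28,Y), (29,X), (29,Y), (30,X)
ranks: 8->1, 10->2.5, 10->2.5, 15->4, 16->5, 17->6, 18->7, 25->8, 26->9.5, 26->9.5, 28->11.5, 28->11.5, 29->13.5, 29->13.5, 30->15
Step 2: Rank sum for X: R1 = 2.5 + 4 + 6 + 9.5 + 11.5 + 13.5 + 15 = 62.
Step 3: U_X = R1 - n1(n1+1)/2 = 62 - 7*8/2 = 62 - 28 = 34.
       U_Y = n1*n2 - U_X = 56 - 34 = 22.
Step 4: Ties are present, so use the tie-corrected normal approximation (with continuity correction) for the p-value.
Step 5: p-value = 0.522962; compare to alpha = 0.05. fail to reject H0.

U_X = 34, p = 0.522962, fail to reject H0 at alpha = 0.05.


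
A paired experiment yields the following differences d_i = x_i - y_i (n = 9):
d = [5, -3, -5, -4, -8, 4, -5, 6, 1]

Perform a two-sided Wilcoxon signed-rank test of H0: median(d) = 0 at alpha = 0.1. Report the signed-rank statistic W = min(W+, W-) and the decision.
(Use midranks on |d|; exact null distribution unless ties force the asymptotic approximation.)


Step 1: Drop any zero differences (none here) and take |d_i|.
|d| = [5, 3, 5, 4, 8, 4, 5, 6, 1]
Step 2: Midrank |d_i| (ties get averaged ranks).
ranks: |5|->6, |3|->2, |5|->6, |4|->3.5, |8|->9, |4|->3.5, |5|->6, |6|->8, |1|->1
Step 3: Attach original signs; sum ranks with positive sign and with negative sign.
W+ = 6 + 3.5 + 8 + 1 = 18.5
W- = 2 + 6 + 3.5 + 9 + 6 = 26.5
(Check: W+ + W- = 45 should equal n(n+1)/2 = 45.)
Step 4: Test statistic W = min(W+, W-) = 18.5.
Step 5: Ties in |d|, so use the tie-corrected normal approximation.
        E[W] = n(n+1)/4 = 9*10/4 = 22.5.
        Tie groups: |d|=4 (t=2), |d|=5 (t=3); sum(t^3 - t) = 30.
        Var[W] = n(n+1)(2n+1)/24 - sum(t^3-t)/48 = 1710/24 - 30/48 = 70.625.
        z = (W - E[W]) / sqrt(Var[W]) = (18.5 - 22.5) / 8.4039 = -0.4760.
        Two-sided p = 2*Phi(z) = 0.634095.
Step 6: alpha = 0.1. fail to reject H0.

W+ = 18.5, W- = 26.5, W = min = 18.5, p = 0.634095, fail to reject H0.


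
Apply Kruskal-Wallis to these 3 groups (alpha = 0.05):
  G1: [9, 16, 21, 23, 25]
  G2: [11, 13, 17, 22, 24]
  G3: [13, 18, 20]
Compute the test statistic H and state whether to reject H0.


Step 1: Combine all N = 13 observations and assign midranks.
sorted (value, group, rank): (9,G1,1), (11,G2,2), (13,G2,3.5), (13,G3,3.5), (16,G1,5), (17,G2,6), (18,G3,7), (20,G3,8), (21,G1,9), (22,G2,10), (23,G1,11), (24,G2,12), (25,G1,13)
Step 2: Sum ranks within each group.
R_1 = 39 (n_1 = 5)
R_2 = 33.5 (n_2 = 5)
R_3 = 18.5 (n_3 = 3)
Step 3: H = 12/(N(N+1)) * sum(R_i^2/n_i) - 3(N+1)
     = 12/(13*14) * (39^2/5 + 33.5^2/5 + 18.5^2/3) - 3*14
     = 0.065934 * 642.733 - 42
     = 0.378022.
Step 4: Ties present; correction factor C = 1 - 6/(13^3 - 13) = 0.997253. Corrected H = 0.378022 / 0.997253 = 0.379063.
Step 5: Under H0, H ~ chi^2(2); p-value = 0.827347.
Step 6: alpha = 0.05. fail to reject H0.

H = 0.3791, df = 2, p = 0.827347, fail to reject H0.


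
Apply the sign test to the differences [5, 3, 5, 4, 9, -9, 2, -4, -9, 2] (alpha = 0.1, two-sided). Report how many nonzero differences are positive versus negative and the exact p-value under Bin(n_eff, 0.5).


Step 1: Discard zero differences. Original n = 10; n_eff = number of nonzero differences = 10.
Nonzero differences (with sign): +5, +3, +5, +4, +9, -9, +2, -4, -9, +2
Step 2: Count signs: positive = 7, negative = 3.
Step 3: Under H0: P(positive) = 0.5, so the number of positives S ~ Bin(10, 0.5).
Step 4: Two-sided exact p-value = sum of Bin(10,0.5) probabilities at or below the observed probability = 0.343750.
Step 5: alpha = 0.1. fail to reject H0.

n_eff = 10, pos = 7, neg = 3, p = 0.343750, fail to reject H0.


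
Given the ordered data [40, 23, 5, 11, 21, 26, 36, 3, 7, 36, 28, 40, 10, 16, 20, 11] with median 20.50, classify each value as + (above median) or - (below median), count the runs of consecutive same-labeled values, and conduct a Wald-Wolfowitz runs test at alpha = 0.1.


Step 1: Compute median = 20.50; label A = above, B = below.
Labels in order: AABBAAABBAAABBBB  (n_A = 8, n_B = 8)
Step 2: Count runs R = 6.
Step 3: Under H0 (random ordering), E[R] = 2*n_A*n_B/(n_A+n_B) + 1 = 2*8*8/16 + 1 = 9.0000.
        Var[R] = 2*n_A*n_B*(2*n_A*n_B - n_A - n_B) / ((n_A+n_B)^2 * (n_A+n_B-1)) = 14336/3840 = 3.7333.
        SD[R] = 1.9322.
Step 4: Continuity-corrected z = (R + 0.5 - E[R]) / SD[R] = (6 + 0.5 - 9.0000) / 1.9322 = -1.2939.
Step 5: Two-sided p-value via normal approximation = 2*(1 - Phi(|z|)) = 0.195709.
Step 6: alpha = 0.1. fail to reject H0.

R = 6, z = -1.2939, p = 0.195709, fail to reject H0.


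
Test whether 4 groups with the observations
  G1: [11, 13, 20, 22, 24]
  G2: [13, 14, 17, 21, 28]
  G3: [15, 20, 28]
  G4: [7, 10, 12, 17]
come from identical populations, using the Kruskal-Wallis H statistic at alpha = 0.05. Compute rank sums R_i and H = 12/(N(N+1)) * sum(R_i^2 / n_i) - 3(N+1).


Step 1: Combine all N = 17 observations and assign midranks.
sorted (value, group, rank): (7,G4,1), (10,G4,2), (11,G1,3), (12,G4,4), (13,G1,5.5), (13,G2,5.5), (14,G2,7), (15,G3,8), (17,G2,9.5), (17,G4,9.5), (20,G1,11.5), (20,G3,11.5), (21,G2,13), (22,G1,14), (24,G1,15), (28,G2,16.5), (28,G3,16.5)
Step 2: Sum ranks within each group.
R_1 = 49 (n_1 = 5)
R_2 = 51.5 (n_2 = 5)
R_3 = 36 (n_3 = 3)
R_4 = 16.5 (n_4 = 4)
Step 3: H = 12/(N(N+1)) * sum(R_i^2/n_i) - 3(N+1)
     = 12/(17*18) * (49^2/5 + 51.5^2/5 + 36^2/3 + 16.5^2/4) - 3*18
     = 0.039216 * 1510.71 - 54
     = 5.243627.
Step 4: Ties present; correction factor C = 1 - 24/(17^3 - 17) = 0.995098. Corrected H = 5.243627 / 0.995098 = 5.269458.
Step 5: Under H0, H ~ chi^2(3); p-value = 0.153097.
Step 6: alpha = 0.05. fail to reject H0.

H = 5.2695, df = 3, p = 0.153097, fail to reject H0.


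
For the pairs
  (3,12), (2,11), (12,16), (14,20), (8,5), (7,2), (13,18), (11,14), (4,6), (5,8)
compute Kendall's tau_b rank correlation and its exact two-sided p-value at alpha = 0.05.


Step 1: Enumerate the 45 unordered pairs (i,j) with i<j and classify each by sign(x_j-x_i) * sign(y_j-y_i).
  (1,2):dx=-1,dy=-1->C; (1,3):dx=+9,dy=+4->C; (1,4):dx=+11,dy=+8->C; (1,5):dx=+5,dy=-7->D
  (1,6):dx=+4,dy=-10->D; (1,7):dx=+10,dy=+6->C; (1,8):dx=+8,dy=+2->C; (1,9):dx=+1,dy=-6->D
  (1,10):dx=+2,dy=-4->D; (2,3):dx=+10,dy=+5->C; (2,4):dx=+12,dy=+9->C; (2,5):dx=+6,dy=-6->D
  (2,6):dx=+5,dy=-9->D; (2,7):dx=+11,dy=+7->C; (2,8):dx=+9,dy=+3->C; (2,9):dx=+2,dy=-5->D
  (2,10):dx=+3,dy=-3->D; (3,4):dx=+2,dy=+4->C; (3,5):dx=-4,dy=-11->C; (3,6):dx=-5,dy=-14->C
  (3,7):dx=+1,dy=+2->C; (3,8):dx=-1,dy=-2->C; (3,9):dx=-8,dy=-10->C; (3,10):dx=-7,dy=-8->C
  (4,5):dx=-6,dy=-15->C; (4,6):dx=-7,dy=-18->C; (4,7):dx=-1,dy=-2->C; (4,8):dx=-3,dy=-6->C
  (4,9):dx=-10,dy=-14->C; (4,10):dx=-9,dy=-12->C; (5,6):dx=-1,dy=-3->C; (5,7):dx=+5,dy=+13->C
  (5,8):dx=+3,dy=+9->C; (5,9):dx=-4,dy=+1->D; (5,10):dx=-3,dy=+3->D; (6,7):dx=+6,dy=+16->C
  (6,8):dx=+4,dy=+12->C; (6,9):dx=-3,dy=+4->D; (6,10):dx=-2,dy=+6->D; (7,8):dx=-2,dy=-4->C
  (7,9):dx=-9,dy=-12->C; (7,10):dx=-8,dy=-10->C; (8,9):dx=-7,dy=-8->C; (8,10):dx=-6,dy=-6->C
  (9,10):dx=+1,dy=+2->C
Step 2: C = 33, D = 12, total pairs = 45.
Step 3: tau = (C - D)/(n(n-1)/2) = (33 - 12)/45 = 0.466667.
Step 4: Exact two-sided p-value (enumerate n! = 3628800 permutations of y under H0): p = 0.072550.
Step 5: alpha = 0.05. fail to reject H0.

tau_b = 0.4667 (C=33, D=12), p = 0.072550, fail to reject H0.


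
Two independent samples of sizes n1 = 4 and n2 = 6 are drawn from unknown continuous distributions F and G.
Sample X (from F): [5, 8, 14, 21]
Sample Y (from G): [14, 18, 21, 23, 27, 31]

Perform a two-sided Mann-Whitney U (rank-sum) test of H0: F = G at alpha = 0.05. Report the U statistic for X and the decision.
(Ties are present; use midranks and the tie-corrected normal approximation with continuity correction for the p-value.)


Step 1: Combine and sort all 10 observations; assign midranks.
sorted (value, group): (5,X), (8,X), (14,X), (14,Y), (18,Y), (21,X), (21,Y), (23,Y), (27,Y), (31,Y)
ranks: 5->1, 8->2, 14->3.5, 14->3.5, 18->5, 21->6.5, 21->6.5, 23->8, 27->9, 31->10
Step 2: Rank sum for X: R1 = 1 + 2 + 3.5 + 6.5 = 13.
Step 3: U_X = R1 - n1(n1+1)/2 = 13 - 4*5/2 = 13 - 10 = 3.
       U_Y = n1*n2 - U_X = 24 - 3 = 21.
Step 4: Ties are present, so use the tie-corrected normal approximation (with continuity correction) for the p-value.
Step 5: p-value = 0.068259; compare to alpha = 0.05. fail to reject H0.

U_X = 3, p = 0.068259, fail to reject H0 at alpha = 0.05.


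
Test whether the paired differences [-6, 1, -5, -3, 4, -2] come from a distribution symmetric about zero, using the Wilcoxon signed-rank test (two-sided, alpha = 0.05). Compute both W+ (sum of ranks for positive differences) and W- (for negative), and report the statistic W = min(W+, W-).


Step 1: Drop any zero differences (none here) and take |d_i|.
|d| = [6, 1, 5, 3, 4, 2]
Step 2: Midrank |d_i| (ties get averaged ranks).
ranks: |6|->6, |1|->1, |5|->5, |3|->3, |4|->4, |2|->2
Step 3: Attach original signs; sum ranks with positive sign and with negative sign.
W+ = 1 + 4 = 5
W- = 6 + 5 + 3 + 2 = 16
(Check: W+ + W- = 21 should equal n(n+1)/2 = 21.)
Step 4: Test statistic W = min(W+, W-) = 5.
Step 5: No ties, so the exact null distribution over the 2^6 = 64 sign assignments gives the two-sided p-value = 0.312500.
Step 6: alpha = 0.05. fail to reject H0.

W+ = 5, W- = 16, W = min = 5, p = 0.312500, fail to reject H0.
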